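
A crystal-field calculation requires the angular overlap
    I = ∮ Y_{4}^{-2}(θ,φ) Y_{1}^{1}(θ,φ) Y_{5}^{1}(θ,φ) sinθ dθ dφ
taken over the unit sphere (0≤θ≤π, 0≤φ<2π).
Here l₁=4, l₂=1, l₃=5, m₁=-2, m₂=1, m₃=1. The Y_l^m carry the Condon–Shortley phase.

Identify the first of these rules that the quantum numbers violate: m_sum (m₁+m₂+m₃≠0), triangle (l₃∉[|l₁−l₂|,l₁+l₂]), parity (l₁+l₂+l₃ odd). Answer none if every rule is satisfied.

Σmᵢ = 0  ✓
l₃∈[|l₁−l₂|,l₁+l₂]=[3,5], have l₃=5  ✓
Σlᵢ = 10 ⇒ even  ✓

none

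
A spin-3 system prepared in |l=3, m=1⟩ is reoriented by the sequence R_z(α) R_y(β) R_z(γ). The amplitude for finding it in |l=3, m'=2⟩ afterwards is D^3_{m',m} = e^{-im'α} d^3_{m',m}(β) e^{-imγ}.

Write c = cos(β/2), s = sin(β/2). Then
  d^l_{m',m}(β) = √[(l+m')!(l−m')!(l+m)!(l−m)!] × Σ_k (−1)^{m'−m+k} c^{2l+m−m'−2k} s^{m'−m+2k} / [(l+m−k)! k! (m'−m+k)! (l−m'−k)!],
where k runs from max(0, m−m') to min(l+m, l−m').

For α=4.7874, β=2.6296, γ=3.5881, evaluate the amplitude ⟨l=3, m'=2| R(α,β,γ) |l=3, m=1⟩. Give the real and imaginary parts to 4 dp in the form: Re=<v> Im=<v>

Re=0.0743 Im=-0.0504

Split into d^3_{2,1}(β=2.6296) × two z-phases.
c=cos(2.629600/2)=0.253209, s=sin(2.629600/2)=0.967411; N=√[120·1·24·2]=75.894664
Admissible k: 0..1 (factorial args all ≥0)
  k=0: (−1)^1·75.8947/(24)·0.2532^5·0.9674^1 = -0.003184
  k=1: (−1)^2·75.8947/(12)·0.2532^3·0.9674^3 = +0.092962
d^3_{2,1}(2.6296) = -0.003184 +0.092962 = +0.089777
Attach z-rotation phases: D = e^{-i(2)(4.7874)}·(+0.089777)·e^{-i(1)(3.5881)} = +0.074272-0.050435i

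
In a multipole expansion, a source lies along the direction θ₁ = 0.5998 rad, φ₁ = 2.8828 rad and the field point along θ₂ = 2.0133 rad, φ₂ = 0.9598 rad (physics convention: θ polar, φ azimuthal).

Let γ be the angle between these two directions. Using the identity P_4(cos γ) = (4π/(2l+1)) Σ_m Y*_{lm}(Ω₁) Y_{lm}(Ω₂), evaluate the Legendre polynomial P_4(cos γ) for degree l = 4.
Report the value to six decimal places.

Summing Y*_{l m}(θ₁,φ₁)·Y_{l m}(θ₂,φ₂) over m ∈ [−4, 4]; prefactor 4π/(2·4+1) = 1.396263:
  [-4]  conj(Y_{4,-4})(Ω₁) = 0.02293 - 0.03864j ; Y_{4,-4}(Ω₂) = -0.22618 + 0.18959j ; Δ = 0.00214 + 0.01309j
  [-3]  conj(Y_{4,-3})(Ω₁) = -0.13258 + 0.13021j ; Y_{4,-3}(Ω₂) = 0.38202 + 0.10252j ; Δ = -0.06400 + 0.03615j
  [-2]  conj(Y_{4,-2})(Ω₁) = 0.34917 - 0.19880j ; Y_{4,-2}(Ω₂) = -0.02647 - 0.07279j ; Δ = -0.02371 - 0.02015j
  [-1]  conj(Y_{4,-1})(Ω₁) = -0.37708 + 0.09982j ; Y_{4,-1}(Ω₂) = 0.18027 - 0.25738j ; Δ = -0.04228 + 0.11505j
  [+0]  conj(Y_{4,0})(Ω₁) = -0.12609 + 0.00000j ; Y_{4,0}(Ω₂) = -0.14006 + 0.00000j ; Δ = 0.01766 + 0.00000j
  [+1]  conj(Y_{4,1})(Ω₁) = 0.37708 + 0.09982j ; Y_{4,1}(Ω₂) = -0.18027 - 0.25738j ; Δ = -0.04228 - 0.11505j
  [+2]  conj(Y_{4,2})(Ω₁) = 0.34917 + 0.19880j ; Y_{4,2}(Ω₂) = -0.02647 + 0.07279j ; Δ = -0.02371 + 0.02015j
  [+3]  conj(Y_{4,3})(Ω₁) = 0.13258 + 0.13021j ; Y_{4,3}(Ω₂) = -0.38202 + 0.10252j ; Δ = -0.06400 - 0.03615j
  [+4]  conj(Y_{4,4})(Ω₁) = 0.02293 + 0.03864j ; Y_{4,4}(Ω₂) = -0.22618 - 0.18959j ; Δ = 0.00214 - 0.01309j
Σ over m = -0.23805 - 0.00000j; ×(4π/9) → -0.33239 - 0.00000j. Real part: -0.332385

-0.332385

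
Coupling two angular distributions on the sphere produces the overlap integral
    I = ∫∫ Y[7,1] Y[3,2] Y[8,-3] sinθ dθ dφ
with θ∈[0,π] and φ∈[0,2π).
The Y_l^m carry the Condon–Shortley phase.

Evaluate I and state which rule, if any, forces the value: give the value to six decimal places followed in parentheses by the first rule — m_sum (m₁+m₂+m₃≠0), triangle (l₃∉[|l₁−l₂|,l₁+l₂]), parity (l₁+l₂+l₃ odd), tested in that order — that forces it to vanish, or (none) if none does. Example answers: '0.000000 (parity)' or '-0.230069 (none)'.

0.039939 (none)

m-sum 0 ✓  L=18 even ✓  4≤8≤10 ✓
Π(2lᵢ+1) = 15×7×17 = 1785
triangle coeff Δ(7,3,8) = 1/5290740
Σ_t [0,2]: t=0:+1/7257600 t=1:−1/2073600 t=2:+1/7257600 = -1/4838400
(3j)²=252/20995 [(7 3 8; 0 0 0)], sign=-1
Σ_t [1,2]: t=1:−1/14515200 t=2:+1/11612160 = 1/58060800
(3j)²=55/58786 [(7 3 8; 1 2 -3)], sign=-1
⇒ 4πI² = 20790/1037153
I = (+1)√(20790/1037153/(4π)) = 0.03993934
No selection rule forces the value: the integral is nonzero (none).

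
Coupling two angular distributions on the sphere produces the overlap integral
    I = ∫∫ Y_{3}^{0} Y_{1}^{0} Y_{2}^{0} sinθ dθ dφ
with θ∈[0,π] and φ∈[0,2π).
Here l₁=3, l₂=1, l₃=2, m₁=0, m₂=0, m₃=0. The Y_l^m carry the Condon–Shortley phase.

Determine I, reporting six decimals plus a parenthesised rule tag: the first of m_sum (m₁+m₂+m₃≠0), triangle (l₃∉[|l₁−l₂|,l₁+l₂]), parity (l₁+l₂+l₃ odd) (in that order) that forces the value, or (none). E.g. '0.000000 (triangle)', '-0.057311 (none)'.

Checks pass: Σm=0; 6 even; l₃=2∈[2,4].
(2·3+1)(2·1+1)(2·2+1) = 105
Δ: 2! 4! 0! / 7! → 1/105
sum: t=1:−1/4 = -1/4
3j²(3 1 2; 0 0 0) = Δ·Π!·Σ² = 3/35  (sign -1)
(m-triple is (0,0,0) — same symbol as above.)
combine: 4πI² = 105·3/35·3/35 = 27/35
take √, sign +1: I = 0.24776670
No selection rule forces the value: the integral is nonzero (none).

0.247767 (none)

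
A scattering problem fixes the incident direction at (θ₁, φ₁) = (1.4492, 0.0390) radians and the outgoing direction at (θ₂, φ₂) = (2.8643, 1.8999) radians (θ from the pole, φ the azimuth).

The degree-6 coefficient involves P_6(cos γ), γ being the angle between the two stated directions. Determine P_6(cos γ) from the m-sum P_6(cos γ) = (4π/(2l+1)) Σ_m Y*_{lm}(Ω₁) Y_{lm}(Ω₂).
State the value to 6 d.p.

-0.091847

Term-by-term m-sum for l=6 (normalisation 4π/13 = 0.966644):
  m=-6: Y*=(0.449481, 0.107141)  Y=(0.000080, 0.000187)  product (0.000016, 0.000093)
  m=-5: Y*=(0.191893, 0.037901)  Y=(0.002468, -0.000185)  product (0.000481, 0.000058)
  m=-4: Y*=(-0.286779, -0.045104)  Y=(0.004627, -0.017794)  product (-0.002129, 0.004894)
  m=-3: Y*=(-0.217817, -0.025602)  Y=(-0.076969, -0.050812)  product (0.015464, 0.013038)
  m=-2: Y*=(0.237486, 0.018562)  Y=(-0.243062, 0.187945)  product (-0.061212, 0.040123)
  m=-1: Y*=(0.226300, 0.008830)  Y=(0.192376, 0.563288)  product (0.038561, 0.129171)
  m=+0: Y*=(-0.223928, -0.000000)  Y=(0.345540, 0.000000)  product (-0.077376, -0.000000)
  m=+1: Y*=(-0.226300, 0.008830)  Y=(-0.192376, 0.563288)  product (0.038561, -0.129171)
  m=+2: Y*=(0.237486, -0.018562)  Y=(-0.243062, -0.187945)  product (-0.061212, -0.040123)
  m=+3: Y*=(0.217817, -0.025602)  Y=(0.076969, -0.050812)  product (0.015464, -0.013038)
  m=+4: Y*=(-0.286779, 0.045104)  Y=(0.004627, 0.017794)  product (-0.002129, -0.004894)
  m=+5: Y*=(-0.191893, 0.037901)  Y=(-0.002468, -0.000185)  product (0.000481, -0.000058)
  m=+6: Y*=(0.449481, -0.107141)  Y=(0.000080, -0.000187)  product (0.000016, -0.000093)
Accumulated sum (-0.095017, 0.000000); after 4π/(2l+1) scaling, (-0.091847, 0.000000) ⇒ P_6 = -0.091847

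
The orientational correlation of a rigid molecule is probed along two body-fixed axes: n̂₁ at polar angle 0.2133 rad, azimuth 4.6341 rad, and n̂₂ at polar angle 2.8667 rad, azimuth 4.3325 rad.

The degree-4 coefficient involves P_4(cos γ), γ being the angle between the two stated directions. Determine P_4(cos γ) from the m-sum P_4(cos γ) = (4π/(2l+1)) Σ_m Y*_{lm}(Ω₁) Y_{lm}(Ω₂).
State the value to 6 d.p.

Expand P_4 via completeness: Σ_{m} conj(Y_{4,m}) at Ω₁ times Y_{4,m} at Ω₂ —
  [-4]  conj(Y_{4,-4})(Ω₁) = 0.00085 - 0.00027j ; Y_{4,-4}(Ω₂) = 0.00012 + 0.00240j ; Δ = 0.00000 + 0.00000j
  [-3]  conj(Y_{4,-3})(Ω₁) = 0.00270 + 0.01129j ; Y_{4,-3}(Ω₂) = -0.02189 + 0.01007j ; Δ = -0.00017 - 0.00022j
  [-2]  conj(Y_{4,-2})(Ω₁) = -0.08420 + 0.01329j ; Y_{4,-2}(Ω₂) = -0.09800 - 0.09310j ; Δ = 0.00949 + 0.00654j
  [-1]  conj(Y_{4,-1})(Ω₁) = -0.02822 - 0.35970j ; Y_{4,-1}(Ω₂) = 0.15969 - 0.39993j ; Δ = -0.14836 - 0.04615j
  [+0]  conj(Y_{4,0})(Ω₁) = 0.66410 + 0.00000j ; Y_{4,0}(Ω₂) = 0.55461 + 0.00000j ; Δ = 0.36832 + 0.00000j
  [+1]  conj(Y_{4,1})(Ω₁) = 0.02822 - 0.35970j ; Y_{4,1}(Ω₂) = -0.15969 - 0.39993j ; Δ = -0.14836 + 0.04615j
  [+2]  conj(Y_{4,2})(Ω₁) = -0.08420 - 0.01329j ; Y_{4,2}(Ω₂) = -0.09800 + 0.09310j ; Δ = 0.00949 - 0.00654j
  [+3]  conj(Y_{4,3})(Ω₁) = -0.00270 + 0.01129j ; Y_{4,3}(Ω₂) = 0.02189 + 0.01007j ; Δ = -0.00017 + 0.00022j
  [+4]  conj(Y_{4,4})(Ω₁) = 0.00085 + 0.00027j ; Y_{4,4}(Ω₂) = 0.00012 - 0.00240j ; Δ = 0.00000 - 0.00000j
Total Σ_m = 0.09023 - 0.00000j. Multiply by 1.396263: 0.12598 - 0.00000j. P_4(cos γ) = 0.125983

0.125983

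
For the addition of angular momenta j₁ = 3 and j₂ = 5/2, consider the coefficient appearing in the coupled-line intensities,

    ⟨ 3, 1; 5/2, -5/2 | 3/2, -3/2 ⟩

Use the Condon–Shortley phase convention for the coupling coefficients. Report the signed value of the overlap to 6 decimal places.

√[4·4!2!1!/8! · 4!2!0!5!0!3!] = √(1152/7)
  +(−1)^0/∏(0,4,2,0,0,1)! = 1/48  (running 1/48)
⟨..|..⟩ = √(1152/7)·(1/48) = +0.267261

+√(1/14) = +0.267261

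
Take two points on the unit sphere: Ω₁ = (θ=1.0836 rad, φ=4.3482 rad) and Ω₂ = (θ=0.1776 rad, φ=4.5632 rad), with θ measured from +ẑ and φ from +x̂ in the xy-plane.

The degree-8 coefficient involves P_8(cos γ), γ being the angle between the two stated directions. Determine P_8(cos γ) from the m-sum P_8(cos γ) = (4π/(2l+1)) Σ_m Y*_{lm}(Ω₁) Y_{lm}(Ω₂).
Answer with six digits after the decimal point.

0.242959

Summing Y*_{l m}(θ₁,φ₁)·Y_{l m}(θ₂,φ₂) over m ∈ [−8, 8]; prefactor 4π/(2·8+1) = 0.739198:
  term(m=-8) = -0.000000-0.000000i   from Y*(Ω₁)=-0.186643-0.043323i, Y(Ω₂)=+0.000000+0.000000i
  term(m=-7) = +0.000000-0.000004i   from Y*(Ω₁)=+0.226672-0.336884i, Y(Ω₂)=+0.000009-0.000005i
  term(m=-6) = +0.000018-0.000061i   from Y*(Ω₁)=+0.236287+0.334971i, Y(Ω₂)=-0.000097-0.000121i
  term(m=-5) = +0.000045-0.000082i   from Y*(Ω₁)=-0.057124+0.014595i, Y(Ω₂)=-0.001078+0.001167i
  term(m=-4) = -0.002573+0.002989i   from Y*(Ω₁)=-0.036993+0.322977i, Y(Ω₂)=+0.010036+0.006818i
  term(m=-3) = -0.012711+0.009563i   from Y*(Ω₁)=-0.206651-0.107120i, Y(Ω₂)=+0.029574-0.061605i
  term(m=-2) = +0.053641-0.024601i   from Y*(Ω₁)=-0.163343+0.145702i, Y(Ω₂)=-0.257698-0.079258i
  term(m=-1) = +0.179225-0.039138i   from Y*(Ω₁)=-0.100253-0.262998i, Y(Ω₂)=-0.096878+0.644539i
  term(m=+0) = -0.106609-0.000000i   from Y*(Ω₁)=-0.180676-0.000000i, Y(Ω₂)=+0.590056+0.000000i
  term(m=+1) = +0.179225+0.039138i   from Y*(Ω₁)=+0.100253-0.262998i, Y(Ω₂)=+0.096878+0.644539i
  term(m=+2) = +0.053641+0.024601i   from Y*(Ω₁)=-0.163343-0.145702i, Y(Ω₂)=-0.257698+0.079258i
  term(m=+3) = -0.012711-0.009563i   from Y*(Ω₁)=+0.206651-0.107120i, Y(Ω₂)=-0.029574-0.061605i
  term(m=+4) = -0.002573-0.002989i   from Y*(Ω₁)=-0.036993-0.322977i, Y(Ω₂)=+0.010036-0.006818i
  term(m=+5) = +0.000045+0.000082i   from Y*(Ω₁)=+0.057124+0.014595i, Y(Ω₂)=+0.001078+0.001167i
  term(m=+6) = +0.000018+0.000061i   from Y*(Ω₁)=+0.236287-0.334971i, Y(Ω₂)=-0.000097+0.000121i
  term(m=+7) = +0.000000+0.000004i   from Y*(Ω₁)=-0.226672-0.336884i, Y(Ω₂)=-0.000009-0.000005i
  term(m=+8) = -0.000000+0.000000i   from Y*(Ω₁)=-0.186643+0.043323i, Y(Ω₂)=+0.000000-0.000000i
Accumulated sum +0.328679-0.000000i; after 4π/(2l+1) scaling, +0.242959-0.000000i ⇒ P_8 = 0.242959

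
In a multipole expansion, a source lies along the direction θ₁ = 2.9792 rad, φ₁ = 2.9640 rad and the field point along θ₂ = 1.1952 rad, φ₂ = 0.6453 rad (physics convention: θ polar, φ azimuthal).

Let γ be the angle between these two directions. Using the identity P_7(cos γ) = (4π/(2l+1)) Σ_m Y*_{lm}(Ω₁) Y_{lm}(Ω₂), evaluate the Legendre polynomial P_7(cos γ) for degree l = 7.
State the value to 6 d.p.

Summing Y*_{l m}(θ₁,φ₁)·Y_{l m}(θ₂,φ₂) over m ∈ [−7, 7]; prefactor 4π/(2·7+1) = 0.837758:
  m=-7: Y*=(-0.000000, 0.000001)  Y=(-0.058512, 0.295798)  product (-0.000000, -0.000000)
  m=-6: Y*=(-0.000016, 0.000029)  Y=(-0.331448, 0.296742)  product (-0.000003, -0.000014)
  m=-5: Y*=(-0.000298, 0.000367)  Y=(-0.190882, 0.016246)  product (0.000051, -0.000075)
  m=-4: Y*=(-0.003624, 0.003117)  Y=(0.213600, 0.134034)  product (-0.001192, 0.000180)
  m=-3: Y*=(-0.029945, 0.017657)  Y=(0.104688, 0.273880)  product (-0.007971, -0.006353)
  m=-2: Y*=(-0.164600, 0.061053)  Y=(0.038289, -0.133054)  product (0.001821, 0.024238)
  m=-1: Y*=(-0.541179, 0.097133)  Y=(0.249148, -0.187562)  product (-0.116615, 0.125705)
  m=+0: Y*=(-0.724527, -0.000000)  Y=(-0.103094, 0.000000)  product (0.074694, 0.000000)
  m=+1: Y*=(0.541179, 0.097133)  Y=(-0.249148, -0.187562)  product (-0.116615, -0.125705)
  m=+2: Y*=(-0.164600, -0.061053)  Y=(0.038289, 0.133054)  product (0.001821, -0.024238)
  m=+3: Y*=(0.029945, 0.017657)  Y=(-0.104688, 0.273880)  product (-0.007971, 0.006353)
  m=+4: Y*=(-0.003624, -0.003117)  Y=(0.213600, -0.134034)  product (-0.001192, -0.000180)
  m=+5: Y*=(0.000298, 0.000367)  Y=(0.190882, 0.016246)  product (0.000051, 0.000075)
  m=+6: Y*=(-0.000016, -0.000029)  Y=(-0.331448, -0.296742)  product (-0.000003, 0.000014)
  m=+7: Y*=(0.000000, 0.000001)  Y=(0.058512, 0.295798)  product (-0.000000, 0.000000)
Total Σ_m = (-0.173124, -0.000000). Multiply by 0.837758: (-0.145036, -0.000000). P_7(cos γ) = -0.145036

-0.145036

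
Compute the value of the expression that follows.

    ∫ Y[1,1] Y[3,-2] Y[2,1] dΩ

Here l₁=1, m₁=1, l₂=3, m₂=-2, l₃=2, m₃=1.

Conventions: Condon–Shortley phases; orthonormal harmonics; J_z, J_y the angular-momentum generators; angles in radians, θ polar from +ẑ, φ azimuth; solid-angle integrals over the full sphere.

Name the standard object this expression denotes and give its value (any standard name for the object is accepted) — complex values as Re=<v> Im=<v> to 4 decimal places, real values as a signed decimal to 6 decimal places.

Gaunt coefficient, +0.261169

This is a Gaunt coefficient — the integral of a triple product of spherical harmonics over the sphere.
Rules hold: Σm=0, L=6 even, 2≤2≤4.
N = 3·7·5 = 105
Δ = 2!·0!·4!/7! = 1/105
Racah Σ t=1..1: t=1:−1/4 = -1/4
⇒ 3j(1 3 2; 0 0 0)² = 3/35, sgn -1
Racah Σ t=0..0: t=0:+1/12 = 1/12
⇒ 3j(1 3 2; 1 -2 1)² = 2/21, sgn -1
4πI² = N·(3j₀)²·(3jₘ)² = 6/7
I = +1·√(0.857143/4π) = 0.26116903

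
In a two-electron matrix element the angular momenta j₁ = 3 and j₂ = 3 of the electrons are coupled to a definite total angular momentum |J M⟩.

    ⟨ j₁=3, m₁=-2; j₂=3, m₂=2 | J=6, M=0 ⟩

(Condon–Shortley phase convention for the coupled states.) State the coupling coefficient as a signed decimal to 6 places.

j₁+j₂−J=0  J+j₁−j₂=6  J−j₁+j₂=6  j₁+j₂+J+1=13
(j₁±m₁, j₂±m₂, J±M) = (1,5,5,1,6,6)
P² = 622080000/77
sum k=0..0:
  [0] +1/14400 = 1/14400
S = 1/14400
C² = P²·S² = 3/77 ; C = +0.197386

+√(3/77) = +0.197386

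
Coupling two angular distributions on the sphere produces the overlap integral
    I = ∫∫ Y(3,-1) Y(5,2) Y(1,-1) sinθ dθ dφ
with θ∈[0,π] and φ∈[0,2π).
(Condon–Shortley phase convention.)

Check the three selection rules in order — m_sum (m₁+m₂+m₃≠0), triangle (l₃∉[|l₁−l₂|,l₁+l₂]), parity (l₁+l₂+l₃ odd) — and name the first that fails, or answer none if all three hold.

triangle

m₁+m₂+m₃ = -1 + 2 − 1 = 0  ✓
triangle: need |l₁−l₂| ≤ l₃ ≤ l₁+l₂ = [2,8]; l₃=1 is outside  ✗
parity: l₁+l₂+l₃ = 9 is odd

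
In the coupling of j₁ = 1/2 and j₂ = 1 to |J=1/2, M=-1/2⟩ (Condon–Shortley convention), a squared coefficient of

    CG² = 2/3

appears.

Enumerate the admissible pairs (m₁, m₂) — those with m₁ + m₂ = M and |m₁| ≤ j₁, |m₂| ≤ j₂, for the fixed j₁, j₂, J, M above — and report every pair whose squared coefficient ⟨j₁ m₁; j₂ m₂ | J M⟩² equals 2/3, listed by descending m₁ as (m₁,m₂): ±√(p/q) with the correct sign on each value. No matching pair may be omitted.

Admissible pairs with m₁+m₂ = M = -1/2: (-1/2,0), (1/2,-1)
  (m₁,m₂)=(1/2,-1): CG² = 2/3, CG = +√(2/3)   ← matches the target
  (m₁,m₂)=(-1/2,0): CG² = 1/3, CG = −√(1/3)
Pairs with CG² = 2/3: (1/2,-1): +√(2/3)

(1/2,-1): +√(2/3)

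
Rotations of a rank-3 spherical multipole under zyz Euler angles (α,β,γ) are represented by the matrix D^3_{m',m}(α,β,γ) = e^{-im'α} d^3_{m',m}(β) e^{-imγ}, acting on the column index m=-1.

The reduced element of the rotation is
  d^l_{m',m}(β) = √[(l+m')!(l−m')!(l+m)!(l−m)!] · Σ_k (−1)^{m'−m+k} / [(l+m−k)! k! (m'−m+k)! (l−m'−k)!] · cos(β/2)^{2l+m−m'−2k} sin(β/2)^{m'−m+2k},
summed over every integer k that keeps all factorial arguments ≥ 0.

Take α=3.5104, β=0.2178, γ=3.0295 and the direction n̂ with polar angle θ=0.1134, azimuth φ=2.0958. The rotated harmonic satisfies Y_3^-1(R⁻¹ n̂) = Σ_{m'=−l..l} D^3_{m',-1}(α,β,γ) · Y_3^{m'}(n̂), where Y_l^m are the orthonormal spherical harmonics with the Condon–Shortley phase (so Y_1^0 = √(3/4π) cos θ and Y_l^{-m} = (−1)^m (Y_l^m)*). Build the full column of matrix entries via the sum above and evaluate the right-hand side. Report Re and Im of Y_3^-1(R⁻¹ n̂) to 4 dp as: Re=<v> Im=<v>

Need the full column D^3_{m',-1} for m'=−3..3 at α=3.5104, β=0.2178, γ=3.0295.
cos(β/2)=0.994076, sin(β/2)=0.108685
d^3_{-3,-1}: single k=2 term ⇒ +0.044675;  D = +0.024351+0.037455i
d^3_{-2,-1}: k∈[1..2] ⇒ +0.333632 -0.007976 = +0.325656;  D = -0.263995-0.190678i
d^3_{-1,-1}: k∈[0..2] ⇒ +0.964980 -0.092280 +0.000827 = +0.873527;  D = +0.844901+0.221792i
d^3_{0,-1}: k∈[0..2] ⇒ -0.365475 +0.013106 -0.000052 = -0.352421;  D = +0.350210-0.039421i
d^3_{1,-1}: k∈[0..2] ⇒ +0.069210 -0.001103 +0.000002 = +0.068108;  D = +0.060384-0.031505i
d^3_{2,-1}: k∈[0..1] ⇒ -0.007976 +0.000048 = -0.007929;  D = +0.005234-0.005955i
d^3_{3,-1}: single k=0 term ⇒ +0.000534;  D = +0.000184-0.000501i
Y_3^{m'}(θ=0.1134,φ=2.0958) and Σ D·Y over m':
  (+0.0244+0.0375i)·(+0.0006-0.0000i)  (-0.2640-0.1907i)·(-0.0065+0.0113i)  (+0.8449+0.2218i)·(-0.0721-0.1246i)  (+0.3502-0.0394i)·(+0.7178+0.0000i)  (+0.0604-0.0315i)·(+0.0721-0.1246i)  (+0.0052-0.0060i)·(-0.0065-0.0113i)  (+0.0002-0.0005i)·(-0.0006-0.0000i)
Y_3^-1(R⁻¹ n̂) = +0.222262-0.161070i

Re=0.2223 Im=-0.1611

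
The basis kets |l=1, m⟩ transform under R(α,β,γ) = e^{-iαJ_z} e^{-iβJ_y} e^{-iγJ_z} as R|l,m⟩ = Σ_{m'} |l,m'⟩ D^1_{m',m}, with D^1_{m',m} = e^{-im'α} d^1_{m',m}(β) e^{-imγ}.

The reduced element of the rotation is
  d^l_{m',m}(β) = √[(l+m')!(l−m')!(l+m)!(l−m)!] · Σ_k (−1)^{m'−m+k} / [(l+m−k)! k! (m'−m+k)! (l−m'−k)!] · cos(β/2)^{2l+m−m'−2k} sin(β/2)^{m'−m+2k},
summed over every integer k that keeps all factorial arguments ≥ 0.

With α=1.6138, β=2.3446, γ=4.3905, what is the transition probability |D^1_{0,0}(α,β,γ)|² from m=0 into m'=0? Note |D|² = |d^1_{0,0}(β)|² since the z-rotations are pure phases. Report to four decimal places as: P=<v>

Split into d^1_{0,0}(β=2.3446) × two z-phases.
c=cos(2.344600/2)=0.388033, s=sin(2.344600/2)=0.921646; N=√[1·1·1·1]=1.000000
k: max(0,(0)−(0))=0 … min(1+(0),1−(0))=1
  k=0: (−1)^0·1.0000/(1)·0.3880^2·0.9216^0 = +0.150570
  k=1: (−1)^1·1.0000/(1)·0.3880^0·0.9216^2 = -0.849430
d^1_{0,0}(2.3446) = +0.150570 -0.849430 = -0.698861
|D^1_{0,0}|² = |d^1_{0,0}(β)|² = (-0.698861)² = 0.488407 (the z-rotation phases have unit modulus)

P=0.4884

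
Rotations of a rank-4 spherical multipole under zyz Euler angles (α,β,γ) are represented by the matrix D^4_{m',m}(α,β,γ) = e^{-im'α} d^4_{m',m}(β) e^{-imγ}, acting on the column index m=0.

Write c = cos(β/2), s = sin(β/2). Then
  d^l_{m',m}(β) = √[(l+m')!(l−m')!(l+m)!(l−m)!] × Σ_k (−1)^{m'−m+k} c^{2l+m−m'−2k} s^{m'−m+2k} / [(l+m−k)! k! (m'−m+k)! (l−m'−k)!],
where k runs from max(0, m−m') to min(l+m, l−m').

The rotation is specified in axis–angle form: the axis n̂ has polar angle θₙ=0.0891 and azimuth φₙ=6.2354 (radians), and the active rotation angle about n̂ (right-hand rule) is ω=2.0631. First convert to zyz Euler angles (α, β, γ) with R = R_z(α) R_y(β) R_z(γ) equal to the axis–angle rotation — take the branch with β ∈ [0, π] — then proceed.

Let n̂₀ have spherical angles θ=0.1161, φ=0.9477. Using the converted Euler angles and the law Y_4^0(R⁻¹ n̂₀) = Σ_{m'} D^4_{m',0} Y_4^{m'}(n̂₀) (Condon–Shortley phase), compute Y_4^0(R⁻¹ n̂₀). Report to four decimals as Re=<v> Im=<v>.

Re=0.7023 Im=0.0000

Axis–angle → zyz. n̂ = (sinθₙcosφₙ, sinθₙsinφₙ, cosθₙ) = (+0.088881, -0.004250, +0.996033), ω = 2.0631.
R = I cosω + sinω [n̂]ₓ + (1−cosω) n̂n̂ᵀ gives
  R = [-0.461024, -0.878307, +0.126626; +0.877194, -0.472631, -0.084560; +0.134117, +0.072091, +0.988340]
β = atan2(√(R₁₃²+R₂₃²), R₃₃) = 0.152859; α = atan2(R₂₃, R₁₃) mod 2π = 5.694401; γ = atan2(R₃₂, −R₃₁) mod 2π = 2.648379
Need the full column D^4_{m',0} for m'=−4..4 at α=5.6944, β=0.1529, γ=2.6484.
cos(β/2)=0.997081, sin(β/2)=0.076355
d^4_{-4,0}: single k=4 term ⇒ +0.000281;  D = -0.000199-0.000199i
d^4_{-3,0}: k∈[3..4] ⇒ +0.005191 -0.000030 = +0.005160;  D = -0.001003-0.005062i
d^4_{-2,0}: k∈[2..4] ⇒ +0.054348 -0.000850 +0.000002 = +0.053500;  D = +0.020500-0.049416i
d^4_{-1,0}: k∈[1..4] ⇒ +0.334554 -0.011772 +0.000069 -0.000000 = +0.322851;  D = +0.268488-0.179296i
d^4_{0,0}: k∈[0..4] ⇒ +0.976883 -0.091660 +0.001209 -0.000003 +0.000000 = +0.886429;  D = +0.886429+0.000000i
d^4_{1,0}: k∈[0..3] ⇒ -0.334554 +0.011772 -0.000069 +0.000000 = -0.322851;  D = -0.268488-0.179296i
d^4_{2,0}: k∈[0..2] ⇒ +0.054348 -0.000850 +0.000002 = +0.053500;  D = +0.020500+0.049416i
d^4_{3,0}: k∈[0..1] ⇒ -0.005191 +0.000030 = -0.005160;  D = +0.001003-0.005062i
d^4_{4,0}: single k=0 term ⇒ +0.000281;  D = -0.000199+0.000199i
Y_4^{m'}(θ=0.1161,φ=0.9477) and Σ D·Y over m':
  (-0.0002-0.0002i)·(-0.0001+0.0000i)  (-0.0010-0.0051i)·(-0.0018-0.0006i)  (+0.0205-0.0494i)·(-0.0085-0.0251i)  (+0.2685-0.1793i)·(+0.1241-0.1727i)  (+0.8864+0.0000i)·(+0.7902+0.0000i)  (-0.2685-0.1793i)·(-0.1241-0.1727i)  (+0.0205+0.0494i)·(-0.0085+0.0251i)  (+0.0010-0.0051i)·(+0.0018-0.0006i)  (-0.0002+0.0002i)·(-0.0001-0.0000i)
Y_4^0(R⁻¹ n̂) = +0.702308-0.000000i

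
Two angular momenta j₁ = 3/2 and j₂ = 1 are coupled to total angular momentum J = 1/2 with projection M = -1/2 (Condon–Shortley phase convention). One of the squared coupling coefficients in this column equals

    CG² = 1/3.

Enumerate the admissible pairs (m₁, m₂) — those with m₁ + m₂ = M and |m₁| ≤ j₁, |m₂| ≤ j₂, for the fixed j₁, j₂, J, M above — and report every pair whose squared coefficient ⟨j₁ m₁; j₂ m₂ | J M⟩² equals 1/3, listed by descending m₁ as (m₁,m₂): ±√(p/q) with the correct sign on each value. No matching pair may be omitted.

Admissible pairs with m₁+m₂ = M = -1/2: (-3/2,1), (-1/2,0), (1/2,-1)
  (m₁,m₂)=(1/2,-1): CG² = 1/6, CG = +√(1/6)
  (m₁,m₂)=(-1/2,0): CG² = 1/3, CG = −√(1/3)   ← matches the target
  (m₁,m₂)=(-3/2,1): CG² = 1/2, CG = +√(1/2)
Pairs with CG² = 1/3: (-1/2,0): −√(1/3)

(-1/2,0): −√(1/3)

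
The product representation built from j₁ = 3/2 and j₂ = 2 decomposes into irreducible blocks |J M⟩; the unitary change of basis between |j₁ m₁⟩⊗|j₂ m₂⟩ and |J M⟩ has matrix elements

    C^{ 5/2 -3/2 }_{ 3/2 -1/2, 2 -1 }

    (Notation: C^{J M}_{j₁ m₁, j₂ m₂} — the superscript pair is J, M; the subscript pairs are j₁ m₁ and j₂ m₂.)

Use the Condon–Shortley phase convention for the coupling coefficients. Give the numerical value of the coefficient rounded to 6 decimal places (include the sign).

triangle: 1!*2!*3!/7! = 12/5040
(j±m)!: 1!*2!*1!*3!*1!*4! = 288
prefactor² = (2J+1)*Δ*N² = 144/35
  k=0: +1/(0!*1!*2!*1!*0!*2!) = 1/4
  k=1: −1/(1!*0!*1!*0!*1!*3!) = -1/6
Σ = 1/12  ⇒  CG² = 144/35*(1/12)² = 1/35
CG = +√(1/35) = +0.169031

+0.169031  (= +√(1/35))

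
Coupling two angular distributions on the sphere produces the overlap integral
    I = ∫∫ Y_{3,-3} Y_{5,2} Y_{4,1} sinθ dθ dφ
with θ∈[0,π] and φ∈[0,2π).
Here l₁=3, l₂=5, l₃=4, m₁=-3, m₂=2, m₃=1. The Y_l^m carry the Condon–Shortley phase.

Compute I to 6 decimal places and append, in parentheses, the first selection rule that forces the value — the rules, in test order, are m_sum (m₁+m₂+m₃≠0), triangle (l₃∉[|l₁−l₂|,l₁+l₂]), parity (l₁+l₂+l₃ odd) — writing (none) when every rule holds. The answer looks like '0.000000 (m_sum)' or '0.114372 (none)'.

-0.179179 (none)

Checks pass: Σm=0; 12 even; l₃=4∈[2,8].
(2·3+1)(2·5+1)(2·4+1) = 693
Δ: 4! 2! 6! / 13! → 1/180180
sum: t=1:−1/576 t=2:+1/144 t=3:−1/576 = 1/288
3j²(3 5 4; 0 0 0) = Δ·Π!·Σ² = 20/1001  (sign +1)
sum: t=4:+1/1728 = 1/1728
3j²(3 5 4; -3 2 1) = Δ·Π!·Σ² = 25/858  (sign -1)
combine: 4πI² = 693·20/1001·25/858 = 750/1859
take √, sign -1: I = -0.17917854
No selection rule forces the value: the integral is nonzero (none).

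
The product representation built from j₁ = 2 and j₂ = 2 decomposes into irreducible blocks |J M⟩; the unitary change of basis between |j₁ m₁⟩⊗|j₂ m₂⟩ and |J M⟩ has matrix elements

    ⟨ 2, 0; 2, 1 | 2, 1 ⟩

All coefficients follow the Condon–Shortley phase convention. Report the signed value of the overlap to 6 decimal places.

-0.267261

√[5·2!2!2!/7! · 2!2!3!1!3!1!] = √(8/7)
  +(−1)^1/∏(1,1,1,2,1,0)! = -1/2  (running -1/2)
  +(−1)^2/∏(2,0,0,1,2,1)! = 1/4  (running -1/4)
⟨..|..⟩ = √(8/7)·(-1/4) = -0.267261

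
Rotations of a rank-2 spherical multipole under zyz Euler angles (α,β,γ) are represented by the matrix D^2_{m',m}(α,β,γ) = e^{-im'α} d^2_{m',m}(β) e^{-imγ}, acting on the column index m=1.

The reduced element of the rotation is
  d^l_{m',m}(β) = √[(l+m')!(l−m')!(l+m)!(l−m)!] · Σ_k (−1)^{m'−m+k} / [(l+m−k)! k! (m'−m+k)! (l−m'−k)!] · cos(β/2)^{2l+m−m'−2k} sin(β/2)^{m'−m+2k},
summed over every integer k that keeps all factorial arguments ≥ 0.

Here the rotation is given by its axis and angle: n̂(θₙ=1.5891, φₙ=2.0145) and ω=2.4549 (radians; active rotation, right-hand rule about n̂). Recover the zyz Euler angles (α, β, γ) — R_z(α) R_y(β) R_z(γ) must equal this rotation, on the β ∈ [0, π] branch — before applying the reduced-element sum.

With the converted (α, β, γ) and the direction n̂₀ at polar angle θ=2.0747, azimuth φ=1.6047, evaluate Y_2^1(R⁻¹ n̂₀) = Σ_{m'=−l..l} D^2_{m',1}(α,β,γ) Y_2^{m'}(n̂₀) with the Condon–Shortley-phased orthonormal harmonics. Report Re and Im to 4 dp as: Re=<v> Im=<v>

Re=0.1443 Im=-0.3311

Axis–angle → zyz. n̂ = (sinθₙcosφₙ, sinθₙsinφₙ, cosθₙ) = (-0.429216, +0.903017, -0.018303), ω = 2.4549.
R = I cosω + sinω [n̂]ₓ + (1−cosω) n̂n̂ᵀ gives
  R = [-0.446650, -0.675726, +0.586428; -0.698933, +0.672709, +0.242806; -0.558566, -0.301424, -0.772753]
β = atan2(√(R₁₃²+R₂₃²), R₃₃) = 2.453964; α = atan2(R₂₃, R₁₃) mod 2π = 0.392553; γ = atan2(R₃₂, −R₃₁) mod 2π = 5.788331
Need the full column D^2_{m',1} for m'=−2..2 at α=0.3926, β=2.4540, γ=5.7883.
cos(β/2)=0.337081, sin(β/2)=0.941476
d^2_{-2,1}: single k=3 term ⇒ +0.562589;  D = +0.161324+0.538963i
d^2_{-1,1}: k∈[2..3] ⇒ +0.302140 -0.785663 = -0.483524;  D = -0.305309-0.374942i
d^2_{0,1}: k∈[1..2] ⇒ +0.088326 -0.689028 = -0.600703;  D = -0.528641-0.285276i
d^2_{1,1}: k∈[0..1] ⇒ +0.012910 -0.302140 = -0.289229;  D = -0.287717-0.029537i
d^2_{2,1}: single k=0 term ⇒ -0.072118;  D = -0.069101+0.020640i
Y_2^{m'}(θ=2.0747,φ=1.6047) and Σ D·Y over m':
  (+0.1613+0.5390i)·(-0.2955+0.0201i)  (-0.3053-0.3749i)·(+0.0111+0.3265i)  (-0.5286-0.2853i)·(-0.0948+0.0000i)  (-0.2877-0.0295i)·(-0.0111+0.3265i)  (-0.0691+0.0206i)·(-0.2955-0.0201i)
Y_2^1(R⁻¹ n̂) = +0.144312-0.331145i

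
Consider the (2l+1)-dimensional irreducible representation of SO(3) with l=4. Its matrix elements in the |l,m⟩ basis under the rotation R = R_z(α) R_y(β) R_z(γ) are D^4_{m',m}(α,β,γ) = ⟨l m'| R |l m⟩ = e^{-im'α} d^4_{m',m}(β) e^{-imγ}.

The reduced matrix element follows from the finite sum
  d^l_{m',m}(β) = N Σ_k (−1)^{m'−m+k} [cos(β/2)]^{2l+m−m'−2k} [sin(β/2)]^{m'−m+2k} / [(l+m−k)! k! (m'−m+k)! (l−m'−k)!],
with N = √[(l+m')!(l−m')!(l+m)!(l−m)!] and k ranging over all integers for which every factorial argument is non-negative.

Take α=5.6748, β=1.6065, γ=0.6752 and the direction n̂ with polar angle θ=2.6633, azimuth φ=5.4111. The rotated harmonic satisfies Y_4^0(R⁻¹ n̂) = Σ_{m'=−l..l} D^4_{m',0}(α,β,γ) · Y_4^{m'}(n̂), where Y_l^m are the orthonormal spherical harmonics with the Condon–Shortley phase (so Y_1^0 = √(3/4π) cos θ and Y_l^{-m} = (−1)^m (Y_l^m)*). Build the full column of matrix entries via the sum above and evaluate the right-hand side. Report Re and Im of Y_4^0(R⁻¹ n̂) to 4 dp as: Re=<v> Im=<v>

Re=-0.2113 Im=0.0000

Need the full column D^4_{m',0} for m'=−4..4 at α=5.6748, β=1.6065, γ=0.6752.
cos(β/2)=0.694372, sin(β/2)=0.719617
d^4_{-4,0}: single k=4 term ⇒ +0.521581;  D = -0.396209-0.339213i
d^4_{-3,0}: k∈[3..4] ⇒ +0.711750 -0.764444 = -0.052694;  D = +0.013259+0.050999i
d^4_{-2,0}: k∈[2..4] ⇒ +0.550650 -1.577112 +0.635203 = -0.391260;  D = -0.135641+0.366996i
d^4_{-1,0}: k∈[1..4] ⇒ +0.250472 -1.614097 +1.733596 -0.310324 = +0.059648;  D = +0.048946-0.034091i
d^4_{0,0}: k∈[0..4] ⇒ +0.054043 -0.928697 +2.244270 -1.071300 +0.071913 = +0.370229;  D = +0.370229+0.000000i
d^4_{1,0}: k∈[0..3] ⇒ -0.250472 +1.614097 -1.733596 +0.310324 = -0.059648;  D = -0.048946-0.034091i
d^4_{2,0}: k∈[0..2] ⇒ +0.550650 -1.577112 +0.635203 = -0.391260;  D = -0.135641-0.366996i
d^4_{3,0}: k∈[0..1] ⇒ -0.711750 +0.764444 = +0.052694;  D = -0.013259+0.050999i
d^4_{4,0}: single k=0 term ⇒ +0.521581;  D = -0.396209+0.339213i
Y_4^{m'}(θ=2.6633,φ=5.4111) and Σ D·Y over m':
  (-0.3962-0.3392i)·(-0.0187-0.0067i)  (+0.0133+0.0510i)·(+0.0937-0.0543i)  (-0.1356+0.3670i)·(-0.0552+0.3153i)  (+0.0489-0.0341i)·(-0.3130-0.3726i)  (+0.3702+0.0000i)·(+0.1160+0.0000i)  (-0.0489-0.0341i)·(+0.3130-0.3726i)  (-0.1356-0.3670i)·(-0.0552-0.3153i)  (-0.0133+0.0510i)·(-0.0937-0.0543i)  (-0.3962+0.3392i)·(-0.0187+0.0067i)
Y_4^0(R⁻¹ n̂) = -0.211283+0.000000i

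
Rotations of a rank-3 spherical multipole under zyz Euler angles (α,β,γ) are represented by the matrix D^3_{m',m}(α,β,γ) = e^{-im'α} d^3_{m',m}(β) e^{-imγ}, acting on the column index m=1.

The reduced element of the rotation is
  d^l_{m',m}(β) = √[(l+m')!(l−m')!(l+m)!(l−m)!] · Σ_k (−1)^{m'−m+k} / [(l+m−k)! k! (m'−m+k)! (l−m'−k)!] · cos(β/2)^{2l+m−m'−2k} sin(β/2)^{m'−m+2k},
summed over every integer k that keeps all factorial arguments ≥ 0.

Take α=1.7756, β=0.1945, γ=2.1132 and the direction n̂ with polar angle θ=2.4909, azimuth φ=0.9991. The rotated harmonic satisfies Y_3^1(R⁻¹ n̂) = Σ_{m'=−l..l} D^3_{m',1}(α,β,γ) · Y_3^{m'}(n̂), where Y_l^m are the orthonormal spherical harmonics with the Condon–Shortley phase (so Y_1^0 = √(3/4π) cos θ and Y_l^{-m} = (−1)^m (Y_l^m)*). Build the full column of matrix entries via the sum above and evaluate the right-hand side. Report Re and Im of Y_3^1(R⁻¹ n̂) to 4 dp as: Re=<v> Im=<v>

Need the full column D^3_{m',1} for m'=−3..3 at α=1.7756, β=0.1945, γ=2.1132.
cos(β/2)=0.995275, sin(β/2)=0.097097
d^3_{-3,1}: single k=4 term ⇒ +0.000341;  D = -0.000340-0.000025i
d^3_{-2,1}: k∈[3..4] ⇒ +0.005708 -0.000027 = +0.005681;  D = +0.000752+0.005631i
d^3_{-1,1}: k∈[2..4] ⇒ +0.055505 -0.000704 +0.000001 = +0.054802;  D = +0.051708-0.018152i
d^3_{0,1}: k∈[1..3] ⇒ +0.328481 -0.009379 +0.000030 = +0.319132;  D = -0.164735-0.273327i
d^3_{1,1}: k∈[0..2] ⇒ +0.971982 -0.074007 +0.000528 = +0.898504;  D = -0.659133+0.610617i
d^3_{2,1}: k∈[0..1] ⇒ -0.299861 +0.005708 = -0.294153;  D = -0.239612-0.170622i
d^3_{3,1}: single k=0 term ⇒ +0.035828;  D = +0.014412-0.032802i
Y_3^{m'}(θ=2.4909,φ=0.9991) and Σ D·Y over m':
  (-0.0003-0.0000i)·(-0.0918-0.0133i)  (+0.0008+0.0056i)·(+0.1237+0.2715i)  (+0.0517-0.0182i)·(+0.2294-0.3565i)  (-0.1647-0.2733i)·(-0.0491+0.0000i)  (-0.6591+0.6106i)·(-0.2294-0.3565i)  (-0.2396-0.1706i)·(+0.1237-0.2715i)  (+0.0144-0.0328i)·(+0.0918-0.0133i)
Y_3^1(R⁻¹ n̂) = +0.305859+0.127421i

Re=0.3059 Im=0.1274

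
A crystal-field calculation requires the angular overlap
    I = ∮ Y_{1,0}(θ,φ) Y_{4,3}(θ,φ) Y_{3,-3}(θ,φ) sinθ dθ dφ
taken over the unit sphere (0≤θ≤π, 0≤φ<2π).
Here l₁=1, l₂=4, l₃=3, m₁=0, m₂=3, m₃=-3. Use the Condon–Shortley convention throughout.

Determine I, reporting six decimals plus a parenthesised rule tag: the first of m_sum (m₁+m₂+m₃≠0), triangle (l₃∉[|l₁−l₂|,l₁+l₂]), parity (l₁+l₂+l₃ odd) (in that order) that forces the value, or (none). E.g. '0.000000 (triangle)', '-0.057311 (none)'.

m-sum 0 ✓  L=8 even ✓  3≤3≤5 ✓
Π(2lᵢ+1) = 3×9×7 = 189
triangle coeff Δ(1,4,3) = 1/252
Σ_t [1,1]: t=1:−1/36 = -1/36
(3j)²=4/63 [(1 4 3; 0 0 0)], sign=+1
Σ_t [1,1]: t=1:−1/720 = -1/720
(3j)²=1/36 [(1 4 3; 0 3 -3)], sign=-1
⇒ 4πI² = 1/3
I = (-1)√(1/3/(4π)) = -0.16286750
No selection rule forces the value: the integral is nonzero (none).

-0.162868 (none)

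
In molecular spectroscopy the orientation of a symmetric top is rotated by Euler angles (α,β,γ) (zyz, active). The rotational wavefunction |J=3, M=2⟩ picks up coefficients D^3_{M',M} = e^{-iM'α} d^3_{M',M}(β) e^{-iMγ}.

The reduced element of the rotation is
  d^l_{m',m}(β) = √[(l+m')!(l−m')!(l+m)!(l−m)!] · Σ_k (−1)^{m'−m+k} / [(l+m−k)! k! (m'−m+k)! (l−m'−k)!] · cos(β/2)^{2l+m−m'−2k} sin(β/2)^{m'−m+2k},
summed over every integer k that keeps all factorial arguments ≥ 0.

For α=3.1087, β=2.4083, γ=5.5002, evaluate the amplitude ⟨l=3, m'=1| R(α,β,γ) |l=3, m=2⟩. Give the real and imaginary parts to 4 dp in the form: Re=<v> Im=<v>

Split into d^3_{1,2}(β=2.4083) × two z-phases.
Half-angle: c=0.358487, s=0.933535. N=√(24·2·120·1)=75.894664
The bounds max(0,m−m')=1 and min(l+m,l−m')=2 give 2 terms
  k=1: (−1)^0·75.8947/(24)·0.3585^5·0.9335^1 = +0.017478
  k=2: (−1)^1·75.8947/(12)·0.3585^3·0.9335^3 = -0.237050
d^3_{1,2}(2.4083) = +0.017478 -0.237050 = -0.219572
D = (-0.999459-0.032887i)·(-0.219572)·(+0.004826+0.999988i) = -0.006162+0.219486i

Re=-0.0062 Im=0.2195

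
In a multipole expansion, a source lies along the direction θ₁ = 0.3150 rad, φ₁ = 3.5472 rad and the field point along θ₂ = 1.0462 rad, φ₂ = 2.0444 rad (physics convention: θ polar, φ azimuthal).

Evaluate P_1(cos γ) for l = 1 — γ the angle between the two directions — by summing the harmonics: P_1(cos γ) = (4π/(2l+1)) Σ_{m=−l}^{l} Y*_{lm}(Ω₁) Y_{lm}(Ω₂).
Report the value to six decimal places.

0.494439

Summing Y*_{l m}(θ₁,φ₁)·Y_{l m}(θ₂,φ₂) over m ∈ [−1, 1]; prefactor 4π/(2·1+1) = 4.188790:
  m=-1: (-0.098355-0.042235i) × (-0.136388-0.266120i) = +0.002175+0.031935i  (running Σ = +0.002175+0.031935i)
  m=0: (+0.464561-0.000000i) × (+0.244723+0.000000i) = +0.113689+0.000000i  (running Σ = +0.115864+0.031935i)
  m=1: (+0.098355-0.042235i) × (+0.136388-0.266120i) = +0.002175-0.031935i  (running Σ = +0.118039+0.000000i)
Accumulated sum +0.118039+0.000000i; after 4π/(2l+1) scaling, +0.494439+0.000000i ⇒ P_1 = 0.494439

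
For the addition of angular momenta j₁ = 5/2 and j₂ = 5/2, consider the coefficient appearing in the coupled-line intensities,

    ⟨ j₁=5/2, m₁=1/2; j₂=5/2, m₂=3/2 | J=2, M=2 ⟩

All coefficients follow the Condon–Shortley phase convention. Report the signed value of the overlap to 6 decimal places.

+0.566947  (= +√(9/28))

√[5·3!2!2!/8! · 3!2!4!1!4!0!] = √(144/7)
  +(−1)^2/∏(2,1,0,2,2,0)! = 1/8  (running 1/8)
⟨..|..⟩ = √(144/7)·(1/8) = +0.566947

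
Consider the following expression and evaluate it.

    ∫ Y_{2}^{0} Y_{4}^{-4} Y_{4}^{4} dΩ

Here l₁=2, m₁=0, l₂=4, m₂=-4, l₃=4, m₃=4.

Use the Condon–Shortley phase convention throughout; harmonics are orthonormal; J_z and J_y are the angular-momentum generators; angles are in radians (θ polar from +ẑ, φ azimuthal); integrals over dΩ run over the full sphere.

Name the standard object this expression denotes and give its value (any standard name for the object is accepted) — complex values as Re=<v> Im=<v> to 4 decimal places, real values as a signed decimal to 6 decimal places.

This is a Gaunt coefficient — the integral of a triple product of spherical harmonics over the sphere.
Rules hold: Σm=0, L=10 even, 2≤4≤6.
N = 5·9·9 = 405
Δ = 2!·2!·6!/11! = 1/13860
Racah Σ t=0..2: t=0:+1/192 t=1:−1/36 t=2:+1/192 = -5/288
⇒ 3j(2 4 4; 0 0 0)² = 20/693, sgn -1
Racah Σ t=0..0: t=0:+1/2880 = 1/2880
⇒ 3j(2 4 4; 0 -4 4)² = 28/495, sgn +1
4πI² = N·(3j₀)²·(3jₘ)² = 80/121
I = -1·√(0.661157/4π) = -0.22937568

Gaunt coefficient, -0.229376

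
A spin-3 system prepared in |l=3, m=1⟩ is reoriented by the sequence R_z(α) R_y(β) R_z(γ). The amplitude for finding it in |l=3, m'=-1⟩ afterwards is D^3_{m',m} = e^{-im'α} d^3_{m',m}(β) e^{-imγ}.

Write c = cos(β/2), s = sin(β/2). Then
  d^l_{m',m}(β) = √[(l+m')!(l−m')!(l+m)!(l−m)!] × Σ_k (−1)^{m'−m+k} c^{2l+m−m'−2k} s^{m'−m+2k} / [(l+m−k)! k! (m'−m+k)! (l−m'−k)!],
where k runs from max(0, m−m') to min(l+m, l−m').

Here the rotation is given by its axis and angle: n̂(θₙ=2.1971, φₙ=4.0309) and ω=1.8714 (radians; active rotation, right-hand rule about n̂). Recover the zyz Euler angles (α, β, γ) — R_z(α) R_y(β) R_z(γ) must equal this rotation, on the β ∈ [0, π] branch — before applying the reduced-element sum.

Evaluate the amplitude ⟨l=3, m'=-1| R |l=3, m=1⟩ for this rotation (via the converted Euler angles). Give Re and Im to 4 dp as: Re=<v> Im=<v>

Re=0.0181 Im=-0.0860

Axis–angle → zyz. n̂ = (sinθₙcosφₙ, sinθₙsinφₙ, cosθₙ) = (-0.510385, -0.629230, -0.586154), ω = 1.8714.
R = I cosω + sinω [n̂]ₓ + (1−cosω) n̂n̂ᵀ gives
  R = [+0.041528, +0.976111, -0.213268; -0.143628, +0.217067, +0.965532; +0.988760, -0.009465, +0.149212]
β = atan2(√(R₁₃²+R₂₃²), R₃₃) = 1.421025; α = atan2(R₂₃, R₁₃) mod 2π = 1.788187; γ = atan2(R₃₂, −R₃₁) mod 2π = 3.151165
D^3_{-1,1}(1.7882,1.4210,3.1512) = e^{-i·-1·1.7882}·d^3_{-1,1}(1.4210)·e^{-i·1·3.1512}. Compute d first:
c=cos(1.421025/2)=0.758028, s=sin(1.421025/2)=0.652223; N=√[2·24·24·2]=48.000000
Admissible k: 2..4 (factorial args all ≥0)
  k=2: (−1)^0·48.0000/(8)·0.7580^4·0.6522^2 = +0.842719
  k=3: (−1)^1·48.0000/(6)·0.7580^2·0.6522^4 = -0.831846
  k=4: (−1)^2·48.0000/(48)·0.7580^0·0.6522^6 = +0.076979
d^3_{-1,1}(1.4210) = +0.842719 -0.831846 +0.076979 = +0.087852
D = (-0.215682+0.976464i)·(+0.087852)·(-0.999954+0.009572i) = +0.018126-0.085962i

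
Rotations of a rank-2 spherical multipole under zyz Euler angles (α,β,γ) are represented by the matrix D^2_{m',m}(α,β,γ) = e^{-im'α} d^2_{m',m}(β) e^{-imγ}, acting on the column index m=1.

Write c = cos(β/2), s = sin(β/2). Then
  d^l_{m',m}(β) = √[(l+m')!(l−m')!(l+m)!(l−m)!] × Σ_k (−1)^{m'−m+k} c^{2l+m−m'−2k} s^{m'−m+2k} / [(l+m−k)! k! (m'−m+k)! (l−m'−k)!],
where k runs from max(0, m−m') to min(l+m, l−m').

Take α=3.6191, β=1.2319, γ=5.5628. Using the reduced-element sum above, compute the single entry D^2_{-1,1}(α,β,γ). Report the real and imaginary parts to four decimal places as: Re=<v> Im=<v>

Re=-0.2025 Im=-0.5175

First d^2_{-1,1}(β=1.2319), then the phase factors e^{-i(-1)α} and e^{-i(1)γ}:
Half-angle: c=0.816225, s=0.577734. N=√(1·6·6·1)=6.000000
k∈{2,3} keeps every argument non-negative
  k=2: (−1)^0·6.0000/(2)·0.8162^2·0.5777^2 = +0.667110
  k=3: (−1)^1·6.0000/(6)·0.8162^0·0.5777^4 = -0.111407
d^2_{-1,1}(1.2319) = +0.667110 -0.111407 = +0.555703
D = (-0.888143-0.459567i)·(+0.555703)·(+0.751552+0.659674i) = -0.202454-0.517511i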